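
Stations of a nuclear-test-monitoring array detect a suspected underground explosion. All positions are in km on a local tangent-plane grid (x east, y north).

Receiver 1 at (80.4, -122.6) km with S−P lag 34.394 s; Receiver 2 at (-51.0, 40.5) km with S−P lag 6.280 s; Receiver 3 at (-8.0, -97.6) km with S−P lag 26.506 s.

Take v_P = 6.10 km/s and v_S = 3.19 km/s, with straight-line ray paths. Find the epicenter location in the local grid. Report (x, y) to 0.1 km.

Distance from S−P lag: d = Δt · v_P v_S / (v_P − v_S) = Δt · (6.10·3.19)/(6.10−3.19) ≈ 6.6869·Δt.
So d_Receiver 1 = 229.99, d_Receiver 2 = 41.99, d_Receiver 3 = 177.24 km.
Circle about each station: (x − 80.4)² + (y + 122.6)² = 229.99²; (x + 51.0)² + (y − 40.5)² = 41.99²; (x + 8.0)² + (y + 97.6)² = 177.24².
Subtracting the Receiver 1 equation from the Receiver 2 and Receiver 3 equations removes the quadratic terms:
-262.8 x + 326.2 y = 33878.57
-176.8 x + 50.0 y = 9576.22
Solving the 2×2 system: x ≈ -32.1, y ≈ 78.0 km.

(-32.1, 78.0)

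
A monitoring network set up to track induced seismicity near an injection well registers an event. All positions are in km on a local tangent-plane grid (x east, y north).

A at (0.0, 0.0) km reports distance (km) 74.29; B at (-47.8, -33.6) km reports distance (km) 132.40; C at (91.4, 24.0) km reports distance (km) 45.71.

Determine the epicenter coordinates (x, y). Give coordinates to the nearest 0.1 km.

x ≈ 54.3 km, y ≈ 50.7 km

Circle about each station: x² + y² = 74.29²; (x + 47.8)² + (y + 33.6)² = 132.40²; (x − 91.4)² + (y − 24.0)² = 45.71².
Subtracting the A equation from the B and C equations removes the quadratic terms:
-95.6 x − 67.2 y = -8596.96
182.8 x + 48.0 y = 12359.56
Solving the 2×2 system: x ≈ 54.3, y ≈ 50.7 km.
Check against A (with the unrounded x, y): √(x²+y²) = 74.28 ≈ 74.29 km. ✓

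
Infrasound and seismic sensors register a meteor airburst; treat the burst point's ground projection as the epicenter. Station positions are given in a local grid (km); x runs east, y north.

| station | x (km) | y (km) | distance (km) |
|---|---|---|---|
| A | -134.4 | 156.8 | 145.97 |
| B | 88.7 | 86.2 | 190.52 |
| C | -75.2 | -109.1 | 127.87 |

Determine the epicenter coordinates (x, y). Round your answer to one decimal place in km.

x ≈ -89.2 km, y ≈ 18.0 km

Circle about each station: (x + 134.4)² + (y − 156.8)² = 145.97²; (x − 88.7)² + (y − 86.2)² = 190.52²; (x + 75.2)² + (y + 109.1)² = 127.87².
Subtracting the A equation from the B and C equations removes the quadratic terms:
446.2 x − 141.2 y = -42342.10
118.4 x − 531.8 y = -20135.25
Solving the 2×2 system: x ≈ -89.2, y ≈ 18.0 km.
Check against A (with the unrounded x, y): √((x + 134.4)²+(y − 156.8)²) = 145.97 ≈ 145.97 km. ✓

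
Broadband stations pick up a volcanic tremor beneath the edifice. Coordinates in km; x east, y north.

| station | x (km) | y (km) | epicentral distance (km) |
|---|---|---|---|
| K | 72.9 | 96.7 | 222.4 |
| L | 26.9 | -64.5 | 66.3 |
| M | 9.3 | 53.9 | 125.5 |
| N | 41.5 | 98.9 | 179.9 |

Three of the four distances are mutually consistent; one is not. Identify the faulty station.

Solve using three stations at a time. Using L, M, N (subtract circle equations pairwise → linear system) gives (x, y) ≈ (-39.4, -61.8).
Distances from that point to each station vs reported:
  K: calculated 194.3 vs reported 222.4 → residual 28.1 km
  L: calculated 66.4 vs reported 66.3 → residual 0.1 km
  M: calculated 125.5 vs reported 125.5 → residual 0.0 km
  N: calculated 179.9 vs reported 179.9 → residual 0.0 km
L, M, N are mutually consistent (residuals ≈ 0); K is off by 28.1 km.

K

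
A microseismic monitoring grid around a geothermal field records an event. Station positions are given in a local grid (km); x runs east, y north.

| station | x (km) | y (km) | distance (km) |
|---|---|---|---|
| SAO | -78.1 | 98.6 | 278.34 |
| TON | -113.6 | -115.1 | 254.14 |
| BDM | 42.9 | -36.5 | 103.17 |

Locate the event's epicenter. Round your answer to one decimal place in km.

137.7 km east, -77.2 km north

Circle about each station: (x + 78.1)² + (y − 98.6)² = 278.34²; (x + 113.6)² + (y + 115.1)² = 254.14²; (x − 42.9)² + (y + 36.5)² = 103.17².
Subtracting pairs of circle equations eliminates x²+y² and gives linear equations (the radical axes):
-71.0 x − 427.4 y = 23217.42
242.0 x − 270.2 y = 54180.20
Solving the 2×2 system: x ≈ 137.7, y ≈ -77.2 km.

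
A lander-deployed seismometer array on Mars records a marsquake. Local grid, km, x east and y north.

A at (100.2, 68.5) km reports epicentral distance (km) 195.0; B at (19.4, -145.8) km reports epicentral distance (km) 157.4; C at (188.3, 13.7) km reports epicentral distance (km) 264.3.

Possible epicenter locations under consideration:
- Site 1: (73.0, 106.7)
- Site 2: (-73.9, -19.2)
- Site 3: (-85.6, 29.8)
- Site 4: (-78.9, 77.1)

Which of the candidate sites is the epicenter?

Site 2

For each candidate, compare |candidate − station| to the reported distance:
Site 1: residuals A 148.1, B 100.7, C 116.2 → max 148.1 km
Site 2: residuals A 0.1, B 0.1, C 0.0 → max 0.1 km
Site 3: residuals A 5.2, B 47.2, C 10.1 → max 47.2 km
Site 4: residuals A 15.7, B 86.2, C 10.3 → max 86.2 km
Only Site 2 has all residuals ≈ 0.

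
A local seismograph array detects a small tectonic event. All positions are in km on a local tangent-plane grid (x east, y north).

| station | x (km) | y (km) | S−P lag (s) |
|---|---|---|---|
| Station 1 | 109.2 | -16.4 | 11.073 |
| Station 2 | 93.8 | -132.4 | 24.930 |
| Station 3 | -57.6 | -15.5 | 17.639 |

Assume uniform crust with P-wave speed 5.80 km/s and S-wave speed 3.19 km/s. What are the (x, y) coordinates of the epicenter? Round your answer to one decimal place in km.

Distance from S−P lag: d = Δt · v_P v_S / (v_P − v_S) = Δt · (5.80·3.19)/(5.80−3.19) ≈ 7.0889·Δt.
So d_Station 1 = 78.50, d_Station 2 = 176.73, d_Station 3 = 125.04 km.
Circle about each station: (x − 109.2)² + (y + 16.4)² = 78.50²; (x − 93.8)² + (y + 132.4)² = 176.73²; (x + 57.6)² + (y + 15.5)² = 125.04².
Subtracting the Station 1 equation from the Station 2 and Station 3 equations removes the quadratic terms:
-30.8 x − 232.0 y = -10936.64
-333.6 x + 1.8 y = -18108.34
Solving the 2×2 system: x ≈ 54.5, y ≈ 39.9 km.

54.5 km east, 39.9 km north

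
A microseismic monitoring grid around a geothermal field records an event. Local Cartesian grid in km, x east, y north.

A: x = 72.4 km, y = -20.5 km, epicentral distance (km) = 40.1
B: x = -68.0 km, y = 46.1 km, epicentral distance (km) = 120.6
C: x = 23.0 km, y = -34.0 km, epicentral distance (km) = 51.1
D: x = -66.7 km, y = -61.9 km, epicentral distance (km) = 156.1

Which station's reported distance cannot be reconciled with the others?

D

Solve using three stations at a time. Using A, B, C (subtract circle equations pairwise → linear system) gives (x, y) ≈ (47.4, 11.0).
Distances from that point to each station vs reported:
  A: calculated 40.2 vs reported 40.1 → residual 0.1 km
  B: calculated 120.6 vs reported 120.6 → residual 0.0 km
  C: calculated 51.2 vs reported 51.1 → residual 0.1 km
  D: calculated 135.4 vs reported 156.1 → residual 20.7 km
A, B, C are mutually consistent (residuals ≈ 0); D is off by 20.7 km.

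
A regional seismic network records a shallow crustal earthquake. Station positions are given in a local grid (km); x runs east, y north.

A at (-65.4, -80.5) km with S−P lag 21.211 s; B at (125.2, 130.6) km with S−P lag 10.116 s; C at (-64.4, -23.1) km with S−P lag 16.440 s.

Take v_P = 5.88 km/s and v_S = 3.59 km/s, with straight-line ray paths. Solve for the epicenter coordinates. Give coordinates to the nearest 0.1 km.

Distance from S−P lag: d = Δt · v_P v_S / (v_P − v_S) = Δt · (5.88·3.59)/(5.88−3.59) ≈ 9.2180·Δt.
So d_A = 195.52, d_B = 93.25, d_C = 151.54 km.
Circle about each station: (x + 65.4)² + (y + 80.5)² = 195.52²; (x − 125.2)² + (y − 130.6)² = 93.25²; (x + 64.4)² + (y + 23.1)² = 151.54².
Subtracting the A equation from the B and C equations removes the quadratic terms:
381.2 x + 422.2 y = 51506.50
2.0 x + 114.8 y = 9187.26
Solving the 2×2 system: x ≈ 47.4, y ≈ 79.2 km.
Check against A (with the unrounded x, y): √((x + 65.4)²+(y + 80.5)²) = 195.52 ≈ 195.52 km. ✓

x ≈ 47.4 km, y ≈ 79.2 km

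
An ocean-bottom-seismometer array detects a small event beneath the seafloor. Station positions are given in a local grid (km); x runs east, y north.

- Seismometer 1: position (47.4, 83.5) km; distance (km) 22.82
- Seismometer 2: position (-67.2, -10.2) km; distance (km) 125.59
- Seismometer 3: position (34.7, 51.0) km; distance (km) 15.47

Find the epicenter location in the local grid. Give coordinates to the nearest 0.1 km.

Circle about each station: (x − 47.4)² + (y − 83.5)² = 22.82²; (x + 67.2)² + (y + 10.2)² = 125.59²; (x − 34.7)² + (y − 51.0)² = 15.47².
Subtracting pairs of circle equations eliminates x²+y² and gives linear equations (the radical axes):
-229.2 x − 187.4 y = -19851.23
-25.4 x − 65.0 y = -5132.49
Solving the 2×2 system: x ≈ 32.4, y ≈ 66.3 km.

x ≈ 32.4 km, y ≈ 66.3 km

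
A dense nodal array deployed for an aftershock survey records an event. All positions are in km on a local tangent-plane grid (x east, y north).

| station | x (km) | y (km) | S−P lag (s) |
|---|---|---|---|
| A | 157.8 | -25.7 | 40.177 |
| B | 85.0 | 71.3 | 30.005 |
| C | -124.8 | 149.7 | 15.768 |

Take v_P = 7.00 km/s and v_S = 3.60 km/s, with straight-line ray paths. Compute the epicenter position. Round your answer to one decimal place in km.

Distance from S−P lag: d = Δt · v_P v_S / (v_P − v_S) = Δt · (7.00·3.60)/(7.00−3.60) ≈ 7.4118·Δt.
So d_A = 297.78, d_B = 222.39, d_C = 116.87 km.
Circle about each station: (x − 157.8)² + (y + 25.7)² = 297.78²; (x − 85.0)² + (y − 71.3)² = 222.39²; (x + 124.8)² + (y − 149.7)² = 116.87².
Subtracting pairs of circle equations eliminates x²+y² and gives linear equations (the radical axes):
-145.6 x + 194.0 y = 25962.98
-565.2 x + 350.8 y = 87438.13
Solving the 2×2 system: x ≈ -134.1, y ≈ 33.2 km.

x ≈ -134.1 km, y ≈ 33.2 km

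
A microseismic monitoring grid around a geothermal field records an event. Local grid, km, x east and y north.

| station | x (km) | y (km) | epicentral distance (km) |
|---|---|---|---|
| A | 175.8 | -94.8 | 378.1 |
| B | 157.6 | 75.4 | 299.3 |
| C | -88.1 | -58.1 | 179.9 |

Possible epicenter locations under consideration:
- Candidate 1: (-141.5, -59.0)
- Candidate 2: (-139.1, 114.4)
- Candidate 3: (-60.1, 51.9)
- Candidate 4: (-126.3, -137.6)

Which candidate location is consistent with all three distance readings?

For each candidate, compare |candidate − station| to the reported distance:
Candidate 1: residuals A 58.8, B 28.6, C 126.5 → max 126.5 km
Candidate 2: residuals A 0.0, B 0.0, C 0.0 → max 0.0 km
Candidate 3: residuals A 100.3, B 80.3, C 66.4 → max 100.3 km
Candidate 4: residuals A 73.0, B 55.6, C 91.7 → max 91.7 km
Only Candidate 2 has all residuals ≈ 0.

Candidate 2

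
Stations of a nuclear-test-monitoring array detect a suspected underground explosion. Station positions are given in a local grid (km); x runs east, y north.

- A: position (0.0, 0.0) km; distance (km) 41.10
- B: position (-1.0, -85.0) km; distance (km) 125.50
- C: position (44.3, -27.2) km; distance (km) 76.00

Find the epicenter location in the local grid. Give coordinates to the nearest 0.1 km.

Circle about each station: x² + y² = 41.10²; (x + 1.0)² + (y + 85.0)² = 125.50²; (x − 44.3)² + (y + 27.2)² = 76.00².
Subtracting the A equation from the B and C equations removes the quadratic terms:
-2.0 x − 170.0 y = -6835.04
88.6 x − 54.4 y = -1384.46
Solving the 2×2 system: x ≈ 9.0, y ≈ 40.1 km.

(9.0, 40.1)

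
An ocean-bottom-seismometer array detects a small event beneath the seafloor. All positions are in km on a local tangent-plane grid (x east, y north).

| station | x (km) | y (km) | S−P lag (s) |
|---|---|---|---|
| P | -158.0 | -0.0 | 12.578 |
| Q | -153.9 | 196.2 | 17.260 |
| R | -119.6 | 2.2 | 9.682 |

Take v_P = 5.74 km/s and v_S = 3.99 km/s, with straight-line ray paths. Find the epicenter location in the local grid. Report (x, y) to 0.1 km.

x ≈ 3.1 km, y ≈ 33.8 km

Distance from S−P lag: d = Δt · v_P v_S / (v_P − v_S) = Δt · (5.74·3.99)/(5.74−3.99) ≈ 13.0872·Δt.
So d_P = 164.61, d_Q = 225.89, d_R = 126.71 km.
Circle about each station: (x + 158.0)² + y² = 164.61²; (x + 153.9)² + (y − 196.2)² = 225.89²; (x + 119.6)² + (y − 2.2)² = 126.71².
Subtracting the P equation from the Q and R equations removes the quadratic terms:
8.2 x + 392.4 y = 13285.81
76.8 x + 4.4 y = 386.03
Solving the 2×2 system: x ≈ 3.1, y ≈ 33.8 km.
Check against P (with the unrounded x, y): √((x + 158.0)²+y²) = 164.60 ≈ 164.61 km. ✓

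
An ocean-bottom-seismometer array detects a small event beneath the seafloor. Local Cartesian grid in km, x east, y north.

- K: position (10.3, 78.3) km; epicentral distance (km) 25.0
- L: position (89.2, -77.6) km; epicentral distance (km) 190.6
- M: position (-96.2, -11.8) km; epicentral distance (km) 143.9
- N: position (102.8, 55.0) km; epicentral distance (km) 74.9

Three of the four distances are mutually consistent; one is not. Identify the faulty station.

Solve using three stations at a time. Using K, M, N (subtract circle equations pairwise → linear system) gives (x, y) ≈ (28.1, 60.7).
Distances from that point to each station vs reported:
  K: calculated 25.0 vs reported 25.0 → residual 0.0 km
  L: calculated 151.2 vs reported 190.6 → residual 39.4 km
  M: calculated 143.9 vs reported 143.9 → residual 0.0 km
  N: calculated 74.9 vs reported 74.9 → residual 0.0 km
K, M, N are mutually consistent (residuals ≈ 0); L is off by 39.4 km.

L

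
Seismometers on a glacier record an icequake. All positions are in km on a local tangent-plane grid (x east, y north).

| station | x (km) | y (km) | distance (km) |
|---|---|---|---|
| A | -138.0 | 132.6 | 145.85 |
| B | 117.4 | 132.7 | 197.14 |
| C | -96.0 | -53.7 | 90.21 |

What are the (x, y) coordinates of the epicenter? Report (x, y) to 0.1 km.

Circle about each station: (x + 138.0)² + (y − 132.6)² = 145.85²; (x − 117.4)² + (y − 132.7)² = 197.14²; (x + 96.0)² + (y + 53.7)² = 90.21².
Subtracting pairs of circle equations eliminates x²+y² and gives linear equations (the radical axes):
510.8 x + 0.2 y = -22826.67
84.0 x − 372.6 y = -11392.69
Solving the 2×2 system: x ≈ -44.7, y ≈ 20.5 km.

x ≈ -44.7 km, y ≈ 20.5 km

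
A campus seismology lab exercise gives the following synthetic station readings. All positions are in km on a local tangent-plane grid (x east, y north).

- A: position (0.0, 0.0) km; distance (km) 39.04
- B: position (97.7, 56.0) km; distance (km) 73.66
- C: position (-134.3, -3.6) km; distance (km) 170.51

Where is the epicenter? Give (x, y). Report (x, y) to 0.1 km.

Circle about each station: x² + y² = 39.04²; (x − 97.7)² + (y − 56.0)² = 73.66²; (x + 134.3)² + (y + 3.6)² = 170.51².
Subtracting the A equation from the B and C equations removes the quadratic terms:
195.4 x + 112.0 y = 8779.62
-268.6 x − 7.2 y = -9500.09
Solving the 2×2 system: x ≈ 34.9, y ≈ 17.5 km.

x ≈ 34.9 km, y ≈ 17.5 km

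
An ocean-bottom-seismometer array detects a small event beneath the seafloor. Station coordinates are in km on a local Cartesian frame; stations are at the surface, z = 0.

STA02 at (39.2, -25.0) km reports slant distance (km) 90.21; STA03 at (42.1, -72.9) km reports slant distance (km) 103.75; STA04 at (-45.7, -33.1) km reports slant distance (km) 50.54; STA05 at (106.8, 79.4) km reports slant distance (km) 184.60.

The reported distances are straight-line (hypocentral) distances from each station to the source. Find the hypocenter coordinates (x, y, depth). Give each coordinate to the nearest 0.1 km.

(-36.4, -26.2, 49.2)

Each station gives a sphere (x−x_i)² + (y−y_i)² + z² = d_i² (stations at z=0).
Subtracting the STA02 sphere from STA03 and STA04: z² cancels, leaving linear equations in x and y:
5.8 x − 95.8 y = 2298.96
-169.8 x − 16.2 y = 6606.01
Solving: x ≈ -36.405, y ≈ -26.202 km (keep extra digits for the depth step; rounded: -36.4, -26.2).
Then from the STA02 sphere: z² = 90.21² − (x − 39.2)² − (y + 25.0)² with x = -36.405, y = -26.202, so z ≈ 49.196 ≈ 49.2 km.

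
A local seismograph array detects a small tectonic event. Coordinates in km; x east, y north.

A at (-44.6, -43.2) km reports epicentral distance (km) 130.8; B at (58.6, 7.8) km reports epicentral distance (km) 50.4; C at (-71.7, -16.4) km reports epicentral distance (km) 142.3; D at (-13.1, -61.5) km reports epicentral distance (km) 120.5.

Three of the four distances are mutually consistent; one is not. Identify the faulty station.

B

Solve using three stations at a time. Using A, C, D (subtract circle equations pairwise → linear system) gives (x, y) ≈ (61.7, 32.8).
Distances from that point to each station vs reported:
  A: calculated 130.7 vs reported 130.8 → residual 0.1 km
  B: calculated 25.2 vs reported 50.4 → residual 25.2 km
  C: calculated 142.2 vs reported 142.3 → residual 0.1 km
  D: calculated 120.4 vs reported 120.5 → residual 0.1 km
A, C, D are mutually consistent (residuals ≈ 0); B is off by 25.2 km.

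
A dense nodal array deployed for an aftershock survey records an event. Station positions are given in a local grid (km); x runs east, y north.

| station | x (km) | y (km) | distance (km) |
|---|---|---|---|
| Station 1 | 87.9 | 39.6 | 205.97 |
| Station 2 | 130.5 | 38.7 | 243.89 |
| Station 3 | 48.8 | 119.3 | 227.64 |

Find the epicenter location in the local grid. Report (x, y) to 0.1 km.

Circle about each station: (x − 87.9)² + (y − 39.6)² = 205.97²; (x − 130.5)² + (y − 38.7)² = 243.89²; (x − 48.8)² + (y − 119.3)² = 227.64².
Subtracting the Station 1 equation from the Station 2 and Station 3 equations removes the quadratic terms:
85.2 x − 1.8 y = -7825.32
-78.2 x + 159.4 y = -2076.97
Solving the 2×2 system: x ≈ -93.1, y ≈ -58.7 km.
Check against Station 1 (with the unrounded x, y): √((x − 87.9)²+(y − 39.6)²) = 205.96 ≈ 205.97 km. ✓

x ≈ -93.1 km, y ≈ -58.7 km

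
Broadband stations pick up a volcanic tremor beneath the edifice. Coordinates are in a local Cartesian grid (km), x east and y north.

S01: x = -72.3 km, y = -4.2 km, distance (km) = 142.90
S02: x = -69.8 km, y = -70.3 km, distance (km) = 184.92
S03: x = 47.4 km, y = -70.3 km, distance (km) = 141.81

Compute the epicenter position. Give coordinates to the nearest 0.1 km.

48.9 km east, 71.5 km north

Circle about each station: (x + 72.3)² + (y + 4.2)² = 142.90²; (x + 69.8)² + (y + 70.3)² = 184.92²; (x − 47.4)² + (y + 70.3)² = 141.81².
Subtracting the S01 equation from the S02 and S03 equations removes the quadratic terms:
5.0 x − 132.2 y = -9205.80
239.4 x − 132.2 y = 2254.25
Solving the 2×2 system: x ≈ 48.9, y ≈ 71.5 km.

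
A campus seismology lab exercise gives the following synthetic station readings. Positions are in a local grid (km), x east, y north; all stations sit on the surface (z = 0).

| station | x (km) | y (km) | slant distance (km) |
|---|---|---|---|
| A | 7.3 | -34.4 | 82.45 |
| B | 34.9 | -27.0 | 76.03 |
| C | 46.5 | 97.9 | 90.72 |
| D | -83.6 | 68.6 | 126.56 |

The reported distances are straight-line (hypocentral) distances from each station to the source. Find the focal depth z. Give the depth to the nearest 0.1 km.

Each station gives a sphere (x−x_i)² + (y−y_i)² + z² = d_i² (stations at z=0).
Subtracting the A sphere from B and C: z² cancels, leaving linear equations in x and y:
55.2 x + 14.8 y = 1727.80
78.4 x + 264.6 y = 9077.89
Solving: x ≈ 24.010, y ≈ 27.194 km (keep extra digits for the depth step; rounded: 24.0, 27.2).
Then from the A sphere: z² = 82.45² − (x − 7.3)² − (y + 34.4)² with x = 24.010, y = 27.194, so z ≈ 52.201 ≈ 52.2 km.

z ≈ 52.2 km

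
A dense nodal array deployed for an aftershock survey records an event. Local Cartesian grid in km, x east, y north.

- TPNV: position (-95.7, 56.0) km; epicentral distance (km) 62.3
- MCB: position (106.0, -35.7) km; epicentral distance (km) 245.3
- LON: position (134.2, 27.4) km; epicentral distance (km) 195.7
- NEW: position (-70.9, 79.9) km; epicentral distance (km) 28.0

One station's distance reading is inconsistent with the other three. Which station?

Solve using three stations at a time. Using TPNV, LON, NEW (subtract circle equations pairwise → linear system) gives (x, y) ≈ (-48.7, 96.9).
Distances from that point to each station vs reported:
  TPNV: calculated 62.3 vs reported 62.3 → residual 0.0 km
  MCB: calculated 203.8 vs reported 245.3 → residual 41.5 km
  LON: calculated 195.7 vs reported 195.7 → residual 0.0 km
  NEW: calculated 27.9 vs reported 28.0 → residual 0.1 km
TPNV, LON, NEW are mutually consistent (residuals ≈ 0); MCB is off by 41.5 km.

MCB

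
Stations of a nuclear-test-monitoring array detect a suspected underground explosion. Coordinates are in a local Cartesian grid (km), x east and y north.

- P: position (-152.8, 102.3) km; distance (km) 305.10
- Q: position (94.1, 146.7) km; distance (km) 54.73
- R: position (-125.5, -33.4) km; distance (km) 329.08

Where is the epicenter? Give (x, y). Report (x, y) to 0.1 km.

x ≈ 148.8 km, y ≈ 148.4 km

Circle about each station: (x + 152.8)² + (y − 102.3)² = 305.10²; (x − 94.1)² + (y − 146.7)² = 54.73²; (x + 125.5)² + (y + 33.4)² = 329.08².
Subtracting the P equation from the Q and R equations removes the quadratic terms:
493.8 x + 88.8 y = 86653.21
54.6 x − 271.4 y = -32154.96
Solving the 2×2 system: x ≈ 148.8, y ≈ 148.4 km.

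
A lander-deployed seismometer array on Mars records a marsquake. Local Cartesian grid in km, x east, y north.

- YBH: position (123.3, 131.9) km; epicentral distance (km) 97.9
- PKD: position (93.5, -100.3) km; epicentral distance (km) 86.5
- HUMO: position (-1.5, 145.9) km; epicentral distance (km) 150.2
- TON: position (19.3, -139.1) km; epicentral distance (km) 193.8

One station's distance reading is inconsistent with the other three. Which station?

PKD

Solve using three stations at a time. Using YBH, HUMO, TON (subtract circle equations pairwise → linear system) gives (x, y) ≈ (101.4, 36.5).
Distances from that point to each station vs reported:
  YBH: calculated 97.9 vs reported 97.9 → residual 0.0 km
  PKD: calculated 137.0 vs reported 86.5 → residual 50.5 km
  HUMO: calculated 150.2 vs reported 150.2 → residual 0.0 km
  TON: calculated 193.8 vs reported 193.8 → residual 0.0 km
YBH, HUMO, TON are mutually consistent (residuals ≈ 0); PKD is off by 50.5 km.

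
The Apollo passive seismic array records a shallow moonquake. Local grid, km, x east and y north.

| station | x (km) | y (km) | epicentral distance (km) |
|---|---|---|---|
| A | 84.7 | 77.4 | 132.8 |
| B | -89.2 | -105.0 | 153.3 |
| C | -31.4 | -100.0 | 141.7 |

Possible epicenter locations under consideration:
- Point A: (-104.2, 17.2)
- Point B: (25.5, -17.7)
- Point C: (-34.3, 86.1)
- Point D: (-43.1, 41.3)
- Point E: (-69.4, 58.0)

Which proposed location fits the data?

Point D

For each candidate, compare |candidate − station| to the reported distance:
Point A: residuals A 65.5, B 30.2, C 3.7 → max 65.5 km
Point B: residuals A 20.8, B 9.2, C 41.6 → max 41.6 km
Point C: residuals A 13.5, B 45.5, C 44.4 → max 45.5 km
Point D: residuals A 0.0, B 0.1, C 0.1 → max 0.1 km
Point E: residuals A 22.5, B 10.9, C 20.8 → max 22.5 km
Only Point D has all residuals ≈ 0.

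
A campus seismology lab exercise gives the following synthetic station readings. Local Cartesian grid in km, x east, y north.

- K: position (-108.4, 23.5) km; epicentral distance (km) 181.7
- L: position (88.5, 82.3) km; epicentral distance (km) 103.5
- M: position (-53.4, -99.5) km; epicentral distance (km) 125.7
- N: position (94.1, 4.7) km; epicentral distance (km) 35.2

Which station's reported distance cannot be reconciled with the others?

Solve using three stations at a time. Using K, L, N (subtract circle equations pairwise → linear system) gives (x, y) ≈ (68.2, -19.2).
Distances from that point to each station vs reported:
  K: calculated 181.7 vs reported 181.7 → residual 0.0 km
  L: calculated 103.5 vs reported 103.5 → residual 0.0 km
  M: calculated 145.7 vs reported 125.7 → residual 20.0 km
  N: calculated 35.2 vs reported 35.2 → residual 0.0 km
K, L, N are mutually consistent (residuals ≈ 0); M is off by 20.0 km.

M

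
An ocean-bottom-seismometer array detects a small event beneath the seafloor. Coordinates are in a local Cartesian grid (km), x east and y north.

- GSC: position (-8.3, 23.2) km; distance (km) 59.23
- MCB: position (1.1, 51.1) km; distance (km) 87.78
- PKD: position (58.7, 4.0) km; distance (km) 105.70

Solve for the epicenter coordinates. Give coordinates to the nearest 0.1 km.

Circle about each station: (x + 8.3)² + (y − 23.2)² = 59.23²; (x − 1.1)² + (y − 51.1)² = 87.78²; (x − 58.7)² + (y − 4.0)² = 105.70².
Subtracting the GSC equation from the MCB and PKD equations removes the quadratic terms:
18.8 x + 55.8 y = -2191.85
134.0 x − 38.4 y = -4809.74
Solving the 2×2 system: x ≈ -43.0, y ≈ -24.8 km.

-43.0 km east, -24.8 km north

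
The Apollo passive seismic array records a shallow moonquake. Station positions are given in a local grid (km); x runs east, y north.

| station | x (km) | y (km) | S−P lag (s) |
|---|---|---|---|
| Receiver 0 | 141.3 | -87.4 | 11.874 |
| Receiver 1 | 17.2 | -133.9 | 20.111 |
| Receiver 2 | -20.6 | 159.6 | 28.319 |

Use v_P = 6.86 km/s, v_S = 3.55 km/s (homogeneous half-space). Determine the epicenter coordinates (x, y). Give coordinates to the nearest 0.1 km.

x ≈ 99.3 km, y ≈ -10.8 km

Distance from S−P lag: d = Δt · v_P v_S / (v_P − v_S) = Δt · (6.86·3.55)/(6.86−3.55) ≈ 7.3574·Δt.
So d_Receiver 0 = 87.36, d_Receiver 1 = 147.96, d_Receiver 2 = 208.35 km.
Circle about each station: (x − 141.3)² + (y + 87.4)² = 87.36²; (x − 17.2)² + (y + 133.9)² = 147.96²; (x + 20.6)² + (y − 159.6)² = 208.35².
Subtracting the Receiver 0 equation from the Receiver 1 and Receiver 2 equations removes the quadratic terms:
-248.2 x − 93.0 y = -23639.79
-323.8 x + 494.0 y = -37485.88
Solving the 2×2 system: x ≈ 99.3, y ≈ -10.8 km.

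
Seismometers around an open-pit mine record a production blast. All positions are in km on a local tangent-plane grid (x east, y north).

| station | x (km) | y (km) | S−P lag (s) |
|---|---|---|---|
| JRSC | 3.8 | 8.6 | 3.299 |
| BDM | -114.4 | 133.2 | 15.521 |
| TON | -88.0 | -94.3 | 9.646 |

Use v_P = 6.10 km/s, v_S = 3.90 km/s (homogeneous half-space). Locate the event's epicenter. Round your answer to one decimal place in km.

x ≈ -26.7 km, y ≈ -9.9 km

Distance from S−P lag: d = Δt · v_P v_S / (v_P − v_S) = Δt · (6.10·3.90)/(6.10−3.90) ≈ 10.8136·Δt.
So d_JRSC = 35.67, d_BDM = 167.84, d_TON = 104.31 km.
Circle about each station: (x − 3.8)² + (y − 8.6)² = 35.67²; (x + 114.4)² + (y − 133.2)² = 167.84²; (x + 88.0)² + (y + 94.3)² = 104.31².
Subtracting pairs of circle equations eliminates x²+y² and gives linear equations (the radical axes):
-236.4 x + 249.2 y = 3843.28
-183.6 x − 205.8 y = 6939.86
Solving the 2×2 system: x ≈ -26.7, y ≈ -9.9 km.
Check against JRSC (with the unrounded x, y): √((x − 3.8)²+(y − 8.6)²) = 35.67 ≈ 35.67 km. ✓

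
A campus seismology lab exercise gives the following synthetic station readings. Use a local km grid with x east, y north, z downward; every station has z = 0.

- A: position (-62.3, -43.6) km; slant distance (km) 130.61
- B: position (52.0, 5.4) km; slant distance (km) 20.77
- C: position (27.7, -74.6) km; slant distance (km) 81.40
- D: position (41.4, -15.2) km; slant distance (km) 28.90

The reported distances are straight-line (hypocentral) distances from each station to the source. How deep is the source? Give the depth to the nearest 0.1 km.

depth ≈ 17.5 km

Each station gives a sphere (x−x_i)² + (y−y_i)² + z² = d_i² (stations at z=0).
Subtracting the A sphere from B and C: z² cancels, leaving linear equations in x and y:
228.6 x + 98.0 y = 13578.49
180.0 x − 62.0 y = 10983.21
Solving: x ≈ 60.296, y ≈ -2.095 km (keep extra digits for the depth step; rounded: 60.3, -2.1).
Then from the A sphere: z² = 130.61² − (x + 62.3)² − (y + 43.6)² with x = 60.296, y = -2.095, so z ≈ 17.508 ≈ 17.5 km.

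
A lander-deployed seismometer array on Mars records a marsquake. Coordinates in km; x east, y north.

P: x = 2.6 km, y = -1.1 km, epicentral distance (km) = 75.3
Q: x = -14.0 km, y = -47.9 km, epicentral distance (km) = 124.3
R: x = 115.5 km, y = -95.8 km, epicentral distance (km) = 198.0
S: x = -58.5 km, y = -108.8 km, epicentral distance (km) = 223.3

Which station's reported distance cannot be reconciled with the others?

S

Solve using three stations at a time. Using P, Q, R (subtract circle equations pairwise → linear system) gives (x, y) ≈ (12.8, 73.4).
Distances from that point to each station vs reported:
  P: calculated 75.2 vs reported 75.3 → residual 0.1 km
  Q: calculated 124.3 vs reported 124.3 → residual 0.0 km
  R: calculated 198.0 vs reported 198.0 → residual 0.0 km
  S: calculated 195.7 vs reported 223.3 → residual 27.6 km
P, Q, R are mutually consistent (residuals ≈ 0); S is off by 27.6 km.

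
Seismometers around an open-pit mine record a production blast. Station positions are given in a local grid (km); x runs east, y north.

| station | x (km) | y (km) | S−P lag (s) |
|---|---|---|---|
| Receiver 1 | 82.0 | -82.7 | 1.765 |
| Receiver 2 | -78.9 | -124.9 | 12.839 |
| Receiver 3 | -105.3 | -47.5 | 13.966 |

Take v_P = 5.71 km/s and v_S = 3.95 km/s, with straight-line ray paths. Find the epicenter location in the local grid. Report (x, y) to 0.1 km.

(73.1, -61.9)

Distance from S−P lag: d = Δt · v_P v_S / (v_P − v_S) = Δt · (5.71·3.95)/(5.71−3.95) ≈ 12.8151·Δt.
So d_Receiver 1 = 22.62, d_Receiver 2 = 164.53, d_Receiver 3 = 178.98 km.
Circle about each station: (x − 82.0)² + (y + 82.7)² = 22.62²; (x + 78.9)² + (y + 124.9)² = 164.53²; (x + 105.3)² + (y + 47.5)² = 178.98².
Subtracting the Receiver 1 equation from the Receiver 2 and Receiver 3 equations removes the quadratic terms:
-321.8 x − 84.4 y = -18296.53
-374.6 x + 70.4 y = -31741.13
Solving the 2×2 system: x ≈ 73.1, y ≈ -61.9 km.
Check against Receiver 1 (with the unrounded x, y): √((x − 82.0)²+(y + 82.7)²) = 22.61 ≈ 22.62 km. ✓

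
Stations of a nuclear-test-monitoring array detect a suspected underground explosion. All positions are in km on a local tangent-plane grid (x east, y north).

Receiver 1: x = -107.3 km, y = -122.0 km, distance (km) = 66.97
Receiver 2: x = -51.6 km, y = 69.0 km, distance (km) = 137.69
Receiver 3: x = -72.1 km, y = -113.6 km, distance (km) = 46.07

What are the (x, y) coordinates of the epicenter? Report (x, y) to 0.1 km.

-68.1 km east, -67.7 km north

Circle about each station: (x + 107.3)² + (y + 122.0)² = 66.97²; (x + 51.6)² + (y − 69.0)² = 137.69²; (x + 72.1)² + (y + 113.6)² = 46.07².
Subtracting the Receiver 1 equation from the Receiver 2 and Receiver 3 equations removes the quadratic terms:
111.4 x + 382.0 y = -33447.29
70.4 x + 16.8 y = -5931.38
Solving the 2×2 system: x ≈ -68.1, y ≈ -67.7 km.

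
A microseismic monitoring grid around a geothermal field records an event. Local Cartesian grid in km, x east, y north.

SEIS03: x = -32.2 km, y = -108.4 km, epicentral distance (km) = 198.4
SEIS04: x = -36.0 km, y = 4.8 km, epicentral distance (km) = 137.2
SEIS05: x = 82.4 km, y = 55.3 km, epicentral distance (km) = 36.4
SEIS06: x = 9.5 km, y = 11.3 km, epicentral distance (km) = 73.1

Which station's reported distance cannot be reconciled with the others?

Solve using three stations at a time. Using SEIS03, SEIS05, SEIS06 (subtract circle equations pairwise → linear system) gives (x, y) ≈ (50.1, 72.2).
Distances from that point to each station vs reported:
  SEIS03: calculated 198.4 vs reported 198.4 → residual 0.0 km
  SEIS04: calculated 109.3 vs reported 137.2 → residual 27.9 km
  SEIS05: calculated 36.5 vs reported 36.4 → residual 0.1 km
  SEIS06: calculated 73.1 vs reported 73.1 → residual 0.0 km
SEIS03, SEIS05, SEIS06 are mutually consistent (residuals ≈ 0); SEIS04 is off by 27.9 km.

SEIS04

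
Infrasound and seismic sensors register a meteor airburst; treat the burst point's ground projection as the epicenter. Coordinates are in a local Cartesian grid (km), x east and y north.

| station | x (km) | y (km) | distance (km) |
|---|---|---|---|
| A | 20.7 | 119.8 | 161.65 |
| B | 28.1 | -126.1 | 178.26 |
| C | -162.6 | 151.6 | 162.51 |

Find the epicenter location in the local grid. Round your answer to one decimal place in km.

-92.9 km east, 4.8 km north

Circle about each station: (x − 20.7)² + (y − 119.8)² = 161.65²; (x − 28.1)² + (y + 126.1)² = 178.26²; (x + 162.6)² + (y − 151.6)² = 162.51².
Subtracting the A equation from the B and C equations removes the quadratic terms:
14.8 x − 491.8 y = -3735.62
-366.6 x + 63.6 y = 34362.01
Solving the 2×2 system: x ≈ -92.9, y ≈ 4.8 km.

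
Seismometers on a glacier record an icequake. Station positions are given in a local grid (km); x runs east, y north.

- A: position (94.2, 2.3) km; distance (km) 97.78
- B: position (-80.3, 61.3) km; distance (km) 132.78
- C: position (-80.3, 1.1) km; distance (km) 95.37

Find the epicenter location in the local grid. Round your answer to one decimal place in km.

Circle about each station: (x − 94.2)² + (y − 2.3)² = 97.78²; (x + 80.3)² + (y − 61.3)² = 132.78²; (x + 80.3)² + (y − 1.1)² = 95.37².
Subtracting pairs of circle equations eliminates x²+y² and gives linear equations (the radical axes):
-349.0 x + 118.0 y = -6742.75
-349.0 x − 2.4 y = -1964.14
Solving the 2×2 system: x ≈ 5.9, y ≈ -39.7 km.
Check against A (with the unrounded x, y): √((x − 94.2)²+(y − 2.3)²) = 97.77 ≈ 97.78 km. ✓

5.9 km east, -39.7 km north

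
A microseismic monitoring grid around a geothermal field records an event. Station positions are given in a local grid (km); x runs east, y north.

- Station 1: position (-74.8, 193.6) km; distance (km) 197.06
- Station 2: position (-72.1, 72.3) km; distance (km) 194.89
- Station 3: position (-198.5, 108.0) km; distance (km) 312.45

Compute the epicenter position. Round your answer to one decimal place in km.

(112.9, 133.6)

Circle about each station: (x + 74.8)² + (y − 193.6)² = 197.06²; (x + 72.1)² + (y − 72.3)² = 194.89²; (x + 198.5)² + (y − 108.0)² = 312.45².
Subtracting pairs of circle equations eliminates x²+y² and gives linear equations (the radical axes):
5.4 x − 242.6 y = -31799.77
-247.4 x − 171.2 y = -50802.11
Solving the 2×2 system: x ≈ 112.9, y ≈ 133.6 km.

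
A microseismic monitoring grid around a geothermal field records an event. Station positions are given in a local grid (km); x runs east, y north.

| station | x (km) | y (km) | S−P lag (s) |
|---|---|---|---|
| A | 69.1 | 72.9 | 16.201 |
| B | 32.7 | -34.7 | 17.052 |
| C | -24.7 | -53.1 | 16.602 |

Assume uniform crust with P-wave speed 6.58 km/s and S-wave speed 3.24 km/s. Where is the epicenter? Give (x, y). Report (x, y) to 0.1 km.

x ≈ -32.3 km, y ≈ 52.6 km

Distance from S−P lag: d = Δt · v_P v_S / (v_P − v_S) = Δt · (6.58·3.24)/(6.58−3.24) ≈ 6.3830·Δt.
So d_A = 103.41, d_B = 108.84, d_C = 105.97 km.
Circle about each station: (x − 69.1)² + (y − 72.9)² = 103.41²; (x − 32.7)² + (y + 34.7)² = 108.84²; (x + 24.7)² + (y + 53.1)² = 105.97².
Subtracting the A equation from the B and C equations removes the quadratic terms:
-72.8 x − 215.2 y = -8968.36
-187.6 x − 252.0 y = -7195.53
Solving the 2×2 system: x ≈ -32.3, y ≈ 52.6 km.
Check against A (with the unrounded x, y): √((x − 69.1)²+(y − 72.9)²) = 103.42 ≈ 103.41 km. ✓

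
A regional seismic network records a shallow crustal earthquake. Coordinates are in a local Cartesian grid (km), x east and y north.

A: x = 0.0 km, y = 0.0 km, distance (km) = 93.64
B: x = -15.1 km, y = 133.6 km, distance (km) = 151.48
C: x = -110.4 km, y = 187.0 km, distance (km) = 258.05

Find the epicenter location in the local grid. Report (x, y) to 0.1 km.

Circle about each station: x² + y² = 93.64²; (x + 15.1)² + (y − 133.6)² = 151.48²; (x + 110.4)² + (y − 187.0)² = 258.05².
Subtracting the A equation from the B and C equations removes the quadratic terms:
-30.2 x + 267.2 y = 3899.23
-220.8 x + 374.0 y = -10664.19
Solving the 2×2 system: x ≈ 90.3, y ≈ 24.8 km.

x ≈ 90.3 km, y ≈ 24.8 km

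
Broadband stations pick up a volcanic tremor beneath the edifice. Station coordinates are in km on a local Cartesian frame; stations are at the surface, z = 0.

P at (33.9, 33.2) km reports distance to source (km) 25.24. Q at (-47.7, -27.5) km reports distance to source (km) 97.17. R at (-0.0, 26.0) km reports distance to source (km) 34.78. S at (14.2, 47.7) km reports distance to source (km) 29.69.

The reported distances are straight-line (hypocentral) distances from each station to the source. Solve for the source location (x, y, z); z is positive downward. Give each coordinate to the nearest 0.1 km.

x ≈ 24.7 km, y ≈ 32.9 km, depth ≈ 23.5 km

Each station gives a sphere (x−x_i)² + (y−y_i)² + z² = d_i² (stations at z=0).
Subtracting the P sphere from Q and R: z² cancels, leaving linear equations in x and y:
-163.2 x − 121.4 y = -8024.86
-67.8 x − 14.4 y = -2148.04
Solving: x ≈ 24.693, y ≈ 32.908 km (keep extra digits for the depth step; rounded: 24.7, 32.9).
Then from the P sphere: z² = 25.24² − (x − 33.9)² − (y − 33.2)² with x = 24.693, y = 32.908, so z ≈ 23.499 ≈ 23.5 km.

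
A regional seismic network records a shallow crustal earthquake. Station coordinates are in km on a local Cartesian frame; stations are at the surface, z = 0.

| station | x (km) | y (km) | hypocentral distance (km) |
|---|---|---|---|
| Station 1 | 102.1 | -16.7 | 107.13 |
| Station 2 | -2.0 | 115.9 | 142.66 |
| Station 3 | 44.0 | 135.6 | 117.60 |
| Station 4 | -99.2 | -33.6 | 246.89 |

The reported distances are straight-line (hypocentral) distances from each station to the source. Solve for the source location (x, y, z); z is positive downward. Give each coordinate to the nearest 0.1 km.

x ≈ 116.5 km, y ≈ 68.3 km, depth ≈ 63.6 km

Each station gives a sphere (x−x_i)² + (y−y_i)² + z² = d_i² (stations at z=0).
Subtracting the Station 1 sphere from Station 2 and Station 3: z² cancels, leaving linear equations in x and y:
-208.2 x + 265.2 y = -6141.53
-116.2 x + 304.6 y = 7267.14
Solving: x ≈ 116.496, y ≈ 68.299 km (keep extra digits for the depth step; rounded: 116.5, 68.3).
Then from the Station 1 sphere: z² = 107.13² − (x − 102.1)² − (y + 16.7)² with x = 116.496, y = 68.299, so z ≈ 63.598 ≈ 63.6 km.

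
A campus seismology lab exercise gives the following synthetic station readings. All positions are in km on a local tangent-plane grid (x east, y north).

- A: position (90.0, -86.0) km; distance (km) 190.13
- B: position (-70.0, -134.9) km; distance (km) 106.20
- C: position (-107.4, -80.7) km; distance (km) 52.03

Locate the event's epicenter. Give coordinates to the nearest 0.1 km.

x ≈ -92.0 km, y ≈ -31.0 km

Circle about each station: (x − 90.0)² + (y + 86.0)² = 190.13²; (x + 70.0)² + (y + 134.9)² = 106.20²; (x + 107.4)² + (y + 80.7)² = 52.03².
Subtracting the A equation from the B and C equations removes the quadratic terms:
-320.0 x − 97.8 y = 32472.99
-394.8 x + 10.6 y = 35993.55
Solving the 2×2 system: x ≈ -92.0, y ≈ -31.0 km.
Check against A (with the unrounded x, y): √((x − 90.0)²+(y + 86.0)²) = 190.13 ≈ 190.13 km. ✓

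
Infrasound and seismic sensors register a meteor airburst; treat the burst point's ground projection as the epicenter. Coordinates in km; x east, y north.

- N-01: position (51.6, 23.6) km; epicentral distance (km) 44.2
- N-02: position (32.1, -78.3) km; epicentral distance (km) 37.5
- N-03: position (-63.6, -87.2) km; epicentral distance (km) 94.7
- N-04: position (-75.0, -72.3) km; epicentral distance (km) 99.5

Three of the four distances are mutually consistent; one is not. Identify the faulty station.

Solve using three stations at a time. Using N-02, N-03, N-04 (subtract circle equations pairwise → linear system) gives (x, y) ≈ (20.0, -42.7).
Distances from that point to each station vs reported:
  N-01: calculated 73.4 vs reported 44.2 → residual 29.2 km
  N-02: calculated 37.6 vs reported 37.5 → residual 0.1 km
  N-03: calculated 94.7 vs reported 94.7 → residual 0.0 km
  N-04: calculated 99.5 vs reported 99.5 → residual 0.0 km
N-02, N-03, N-04 are mutually consistent (residuals ≈ 0); N-01 is off by 29.2 km.

N-01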